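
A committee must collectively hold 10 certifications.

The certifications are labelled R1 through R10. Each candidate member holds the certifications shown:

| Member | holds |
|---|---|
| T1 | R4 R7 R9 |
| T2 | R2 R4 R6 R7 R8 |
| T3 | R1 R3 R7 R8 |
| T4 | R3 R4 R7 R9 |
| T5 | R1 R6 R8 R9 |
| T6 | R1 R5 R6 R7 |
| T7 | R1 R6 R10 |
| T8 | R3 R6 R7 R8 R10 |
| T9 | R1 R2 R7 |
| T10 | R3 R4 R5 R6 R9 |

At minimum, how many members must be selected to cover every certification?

Take {T8, T9, T10}. Their union is {R1, R2, R3, R4, R5, R6, R7, R8, R9, R10}, which is all 10 certifications.
No 2 of the 10 members cover everything (all 45 combinations miss at least one certification), so 3 is optimal.

3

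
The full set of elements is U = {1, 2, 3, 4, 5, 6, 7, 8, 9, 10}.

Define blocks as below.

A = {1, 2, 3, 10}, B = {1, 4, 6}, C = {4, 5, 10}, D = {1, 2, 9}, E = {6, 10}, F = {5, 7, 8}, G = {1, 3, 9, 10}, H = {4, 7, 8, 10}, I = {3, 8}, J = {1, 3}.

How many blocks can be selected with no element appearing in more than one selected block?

3

E, F, J are pairwise disjoint (E={6,10}; F={5,7,8}; J={1,3}).
Every remaining block overlaps one of these, and no 4 of the listed blocks are pairwise disjoint, so 3 is the maximum.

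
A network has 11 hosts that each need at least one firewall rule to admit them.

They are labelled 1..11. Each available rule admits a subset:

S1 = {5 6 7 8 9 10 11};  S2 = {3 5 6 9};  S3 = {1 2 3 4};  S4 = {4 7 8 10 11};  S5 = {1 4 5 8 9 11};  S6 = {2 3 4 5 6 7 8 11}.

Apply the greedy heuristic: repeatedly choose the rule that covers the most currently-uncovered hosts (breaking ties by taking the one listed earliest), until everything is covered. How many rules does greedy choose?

3

Greedy: pick S6 (covers 8 new) → pick S1 (covers 2 new) → pick S3 (covers 1 new). Total picks: 3.
(The true minimum cover uses only 2 rules, so greedy is not optimal here.)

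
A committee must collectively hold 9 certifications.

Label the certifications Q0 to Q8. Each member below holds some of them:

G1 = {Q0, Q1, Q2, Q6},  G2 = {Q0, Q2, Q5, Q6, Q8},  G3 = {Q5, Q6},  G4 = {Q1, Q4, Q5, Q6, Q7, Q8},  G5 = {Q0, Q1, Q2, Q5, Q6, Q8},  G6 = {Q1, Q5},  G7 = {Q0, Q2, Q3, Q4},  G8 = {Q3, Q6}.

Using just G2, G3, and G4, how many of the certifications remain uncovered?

Union of G2, G3, G4 = {Q0, Q1, Q2, Q4, Q5, Q6, Q7, Q8}.
Not covered: Q3 — 1 certification.

1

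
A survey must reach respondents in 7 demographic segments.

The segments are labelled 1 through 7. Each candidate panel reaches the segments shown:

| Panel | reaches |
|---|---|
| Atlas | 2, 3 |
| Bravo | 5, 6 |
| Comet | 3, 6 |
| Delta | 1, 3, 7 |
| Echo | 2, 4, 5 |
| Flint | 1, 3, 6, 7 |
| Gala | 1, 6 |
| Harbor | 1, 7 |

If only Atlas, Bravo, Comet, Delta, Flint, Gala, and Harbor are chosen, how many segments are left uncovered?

Union of Atlas, Bravo, Comet, Delta, Flint, Gala, Harbor = {1, 2, 3, 5, 6, 7}.
Not covered: 4 — 1 segment.

1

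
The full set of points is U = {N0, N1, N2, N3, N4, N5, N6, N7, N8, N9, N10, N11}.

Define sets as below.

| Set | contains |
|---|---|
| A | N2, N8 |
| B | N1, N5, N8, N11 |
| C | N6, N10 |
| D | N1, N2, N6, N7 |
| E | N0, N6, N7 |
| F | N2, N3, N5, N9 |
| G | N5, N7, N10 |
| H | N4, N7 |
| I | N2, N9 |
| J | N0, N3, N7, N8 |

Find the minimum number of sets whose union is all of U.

B, C, E, F, and H cover everything between them: the union {N0, N1, N2, N3, N4, N5, N6, N7, N8, N9, N10, N11} is all of U.
No 4 of the 10 sets cover everything (all 210 combinations miss at least one point), so 5 is optimal.

5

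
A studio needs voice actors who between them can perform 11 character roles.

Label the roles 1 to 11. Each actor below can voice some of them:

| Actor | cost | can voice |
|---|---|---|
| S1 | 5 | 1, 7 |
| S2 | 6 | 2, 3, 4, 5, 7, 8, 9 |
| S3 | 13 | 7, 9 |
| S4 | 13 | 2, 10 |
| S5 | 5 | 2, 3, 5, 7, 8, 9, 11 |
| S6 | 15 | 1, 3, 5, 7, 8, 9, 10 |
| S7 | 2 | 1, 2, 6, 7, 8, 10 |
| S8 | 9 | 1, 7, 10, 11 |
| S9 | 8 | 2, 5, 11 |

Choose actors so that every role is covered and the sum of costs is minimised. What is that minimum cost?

S2, S5, S7 together cover every role (S2 ∪ S5 ∪ S7 = {1, 2, 3, 4, 5, 6, 7, 8, 9, 10, 11}); total cost 6 + 5 + 2 = 13.
No covering selection has total cost below 13.

13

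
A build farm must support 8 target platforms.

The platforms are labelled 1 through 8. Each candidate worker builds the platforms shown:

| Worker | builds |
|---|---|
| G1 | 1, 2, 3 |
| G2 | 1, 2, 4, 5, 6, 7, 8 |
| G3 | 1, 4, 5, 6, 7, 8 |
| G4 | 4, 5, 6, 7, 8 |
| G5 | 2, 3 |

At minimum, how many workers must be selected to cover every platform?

Take {G3, G5}. Their union is {1, 2, 3, 4, 5, 6, 7, 8}, which is all 8 platforms.
No single worker has all 8 platforms (the largest, G2, has 7), so 2 is optimal.

2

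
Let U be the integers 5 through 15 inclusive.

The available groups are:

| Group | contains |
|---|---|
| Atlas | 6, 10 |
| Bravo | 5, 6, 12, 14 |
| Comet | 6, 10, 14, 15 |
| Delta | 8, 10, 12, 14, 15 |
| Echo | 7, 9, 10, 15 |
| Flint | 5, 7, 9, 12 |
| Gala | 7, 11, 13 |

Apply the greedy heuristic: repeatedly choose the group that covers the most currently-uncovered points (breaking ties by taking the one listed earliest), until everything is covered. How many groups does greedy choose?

4

Greedy: pick Delta (covers 5 new) → pick Flint (covers 3 new) → pick Gala (covers 2 new) → pick Atlas (covers 1 new). Total picks: 4.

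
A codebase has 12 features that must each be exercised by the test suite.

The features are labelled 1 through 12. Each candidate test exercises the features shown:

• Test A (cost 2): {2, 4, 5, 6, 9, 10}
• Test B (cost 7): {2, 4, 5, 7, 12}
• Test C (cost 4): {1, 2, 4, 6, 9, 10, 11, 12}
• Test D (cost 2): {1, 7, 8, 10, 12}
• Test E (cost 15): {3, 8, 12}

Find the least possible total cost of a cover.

23

A, C, D, E together cover every feature (A ∪ C ∪ D ∪ E = {1, 2, 3, 4, 5, 6, 7, 8, 9, 10, 11, 12}); total cost 2 + 4 + 2 + 15 = 23.
No covering selection has total cost below 23.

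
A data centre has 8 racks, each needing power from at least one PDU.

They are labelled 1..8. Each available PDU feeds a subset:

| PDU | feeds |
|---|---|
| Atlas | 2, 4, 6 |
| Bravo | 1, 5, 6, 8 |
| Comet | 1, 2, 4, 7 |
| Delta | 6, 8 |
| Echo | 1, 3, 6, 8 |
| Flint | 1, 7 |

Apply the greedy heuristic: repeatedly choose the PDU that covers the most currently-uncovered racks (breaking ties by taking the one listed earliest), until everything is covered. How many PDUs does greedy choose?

Greedy: pick Bravo (covers 4 new) → pick Comet (covers 3 new) → pick Echo (covers 1 new). Total picks: 3.

3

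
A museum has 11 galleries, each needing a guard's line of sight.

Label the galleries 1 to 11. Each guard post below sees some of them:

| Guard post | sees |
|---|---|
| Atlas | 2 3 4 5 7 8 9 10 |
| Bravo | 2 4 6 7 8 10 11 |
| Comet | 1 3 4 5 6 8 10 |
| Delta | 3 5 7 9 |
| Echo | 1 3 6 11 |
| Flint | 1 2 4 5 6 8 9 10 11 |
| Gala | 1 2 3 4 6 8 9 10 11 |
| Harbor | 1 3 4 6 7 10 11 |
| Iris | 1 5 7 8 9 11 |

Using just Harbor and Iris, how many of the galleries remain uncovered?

1

Union of Harbor, Iris = {1, 3, 4, 5, 6, 7, 8, 9, 10, 11}.
Not covered: 2 — 1 gallery.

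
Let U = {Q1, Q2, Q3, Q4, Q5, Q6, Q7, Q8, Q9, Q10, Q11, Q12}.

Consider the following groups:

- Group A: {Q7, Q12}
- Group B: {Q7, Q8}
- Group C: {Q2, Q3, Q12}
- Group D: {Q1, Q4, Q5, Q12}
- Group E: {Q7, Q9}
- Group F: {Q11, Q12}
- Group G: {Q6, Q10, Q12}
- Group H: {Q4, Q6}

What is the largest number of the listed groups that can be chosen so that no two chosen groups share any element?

3

B, C, H are pairwise disjoint (B={Q7,Q8}; C={Q2,Q3,Q12}; H={Q4,Q6}).
Every remaining group overlaps one of these, and no 4 of the listed groups are pairwise disjoint, so 3 is the maximum.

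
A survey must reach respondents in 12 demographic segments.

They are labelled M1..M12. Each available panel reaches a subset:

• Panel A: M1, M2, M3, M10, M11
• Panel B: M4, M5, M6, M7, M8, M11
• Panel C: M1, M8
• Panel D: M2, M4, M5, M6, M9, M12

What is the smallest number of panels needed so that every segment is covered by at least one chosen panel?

3

Take {A, B, D}. Their union is {M1, M2, M3, M4, M5, M6, M7, M8, M9, M10, M11, M12}, which is all 12 segments.
Only A contains M3, so A is forced; the remaining 7 segments need at least 2 more panels (each remaining panel adds at most 5) — so at least 3 panels are needed, and 3 is optimal.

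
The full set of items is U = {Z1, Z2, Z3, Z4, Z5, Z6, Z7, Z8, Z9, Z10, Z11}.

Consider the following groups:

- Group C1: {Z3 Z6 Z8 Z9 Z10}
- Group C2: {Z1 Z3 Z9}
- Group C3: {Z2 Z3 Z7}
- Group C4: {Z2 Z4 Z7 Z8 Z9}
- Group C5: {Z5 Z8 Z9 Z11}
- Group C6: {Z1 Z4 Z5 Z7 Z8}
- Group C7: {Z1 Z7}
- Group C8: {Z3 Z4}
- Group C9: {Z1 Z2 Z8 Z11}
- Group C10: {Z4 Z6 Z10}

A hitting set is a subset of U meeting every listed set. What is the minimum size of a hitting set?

The 4 items {Z3, Z7, Z8, Z10} hit every group.
No choice of 3 items meets every group, so 4 is the minimum.

4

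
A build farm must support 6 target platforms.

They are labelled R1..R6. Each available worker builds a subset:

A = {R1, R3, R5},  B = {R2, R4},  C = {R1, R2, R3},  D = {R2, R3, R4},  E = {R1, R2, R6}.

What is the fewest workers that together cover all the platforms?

Take {A, D, E}. Their union is {R1, R2, R3, R4, R5, R6}, which is all 6 platforms.
Only A contains R5, so A is forced; the remaining 3 platforms need at least 2 more workers (each remaining worker adds at most 2) — so at least 3 workers are needed, and 3 is optimal.

3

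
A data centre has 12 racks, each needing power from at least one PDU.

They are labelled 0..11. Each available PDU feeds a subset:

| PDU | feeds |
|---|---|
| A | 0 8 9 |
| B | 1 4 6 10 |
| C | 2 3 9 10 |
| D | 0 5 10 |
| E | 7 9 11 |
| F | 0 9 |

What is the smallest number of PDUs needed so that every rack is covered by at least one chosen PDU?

5

Take {A, B, C, D, E}. Their union is {0, 1, 2, 3, 4, 5, 6, 7, 8, 9, 10, 11}, which is all 12 racks.
No 4 of the 6 PDUs cover everything (all 15 combinations miss at least one rack), so 5 is optimal.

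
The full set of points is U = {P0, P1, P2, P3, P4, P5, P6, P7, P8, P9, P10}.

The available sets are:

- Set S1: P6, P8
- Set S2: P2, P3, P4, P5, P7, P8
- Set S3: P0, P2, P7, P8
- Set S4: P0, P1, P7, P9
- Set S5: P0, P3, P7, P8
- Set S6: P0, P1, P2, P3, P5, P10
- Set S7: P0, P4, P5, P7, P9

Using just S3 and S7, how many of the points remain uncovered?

Union of S3, S7 = {P0, P2, P4, P5, P7, P8, P9}.
Not covered: P1, P3, P6, P10 — 4 points.

4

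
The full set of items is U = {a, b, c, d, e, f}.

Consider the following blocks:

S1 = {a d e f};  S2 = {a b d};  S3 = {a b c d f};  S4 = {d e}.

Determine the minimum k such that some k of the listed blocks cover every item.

2

S3 and S4 together: S3 ∪ S4 = {a, b, c, d, e, f} — every item is covered.
No single block has all 6 items (the largest, S3, has 5), so 2 is optimal.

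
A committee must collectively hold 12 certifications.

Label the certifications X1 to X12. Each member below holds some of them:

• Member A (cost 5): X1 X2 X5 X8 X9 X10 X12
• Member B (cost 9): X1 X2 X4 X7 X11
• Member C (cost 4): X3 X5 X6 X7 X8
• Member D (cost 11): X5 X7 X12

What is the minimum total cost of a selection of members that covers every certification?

18

A, B, C together cover every certification (A ∪ B ∪ C = {X1, X2, X3, X4, X5, X6, X7, X8, X9, X10, X11, X12}); total cost 5 + 9 + 4 = 18.
No covering selection has total cost below 18.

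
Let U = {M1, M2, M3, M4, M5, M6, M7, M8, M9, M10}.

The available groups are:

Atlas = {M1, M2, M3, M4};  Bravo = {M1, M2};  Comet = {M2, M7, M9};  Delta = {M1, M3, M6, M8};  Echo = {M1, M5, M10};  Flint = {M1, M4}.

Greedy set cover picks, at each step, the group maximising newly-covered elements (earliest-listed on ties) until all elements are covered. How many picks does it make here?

4

Greedy: pick Atlas (covers 4 new) → pick Comet (covers 2 new) → pick Delta (covers 2 new) → pick Echo (covers 2 new). Total picks: 4.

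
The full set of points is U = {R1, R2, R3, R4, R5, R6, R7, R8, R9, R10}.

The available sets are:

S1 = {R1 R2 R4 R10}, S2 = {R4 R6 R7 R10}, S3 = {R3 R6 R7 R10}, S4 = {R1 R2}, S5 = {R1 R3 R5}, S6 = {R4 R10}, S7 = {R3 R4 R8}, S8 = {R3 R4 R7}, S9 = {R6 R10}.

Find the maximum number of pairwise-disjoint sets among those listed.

S4, S7, S9 are pairwise disjoint (S4={R1,R2}; S7={R3,R4,R8}; S9={R6,R10}).
Every remaining set overlaps one of these, and no 4 of the listed sets are pairwise disjoint, so 3 is the maximum.

3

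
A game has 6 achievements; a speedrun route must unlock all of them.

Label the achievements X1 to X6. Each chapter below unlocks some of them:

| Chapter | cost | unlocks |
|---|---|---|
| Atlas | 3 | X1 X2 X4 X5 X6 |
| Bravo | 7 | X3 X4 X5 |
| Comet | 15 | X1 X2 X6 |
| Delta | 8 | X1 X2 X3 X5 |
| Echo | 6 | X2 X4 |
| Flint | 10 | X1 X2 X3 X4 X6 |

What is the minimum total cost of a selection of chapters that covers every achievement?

10

Atlas, Bravo together cover every achievement (Atlas ∪ Bravo = {X1, X2, X3, X4, X5, X6}); total cost 3 + 7 = 10.
No covering selection has total cost below 10.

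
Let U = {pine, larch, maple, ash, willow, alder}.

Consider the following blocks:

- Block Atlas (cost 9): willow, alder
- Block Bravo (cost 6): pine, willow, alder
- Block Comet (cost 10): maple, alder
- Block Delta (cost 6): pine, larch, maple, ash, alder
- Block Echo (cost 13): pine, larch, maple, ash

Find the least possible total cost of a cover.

12

Bravo, Delta together cover every point (Bravo ∪ Delta = {pine, larch, maple, ash, willow, alder}); total cost 6 + 6 = 12.
No covering selection has total cost below 12.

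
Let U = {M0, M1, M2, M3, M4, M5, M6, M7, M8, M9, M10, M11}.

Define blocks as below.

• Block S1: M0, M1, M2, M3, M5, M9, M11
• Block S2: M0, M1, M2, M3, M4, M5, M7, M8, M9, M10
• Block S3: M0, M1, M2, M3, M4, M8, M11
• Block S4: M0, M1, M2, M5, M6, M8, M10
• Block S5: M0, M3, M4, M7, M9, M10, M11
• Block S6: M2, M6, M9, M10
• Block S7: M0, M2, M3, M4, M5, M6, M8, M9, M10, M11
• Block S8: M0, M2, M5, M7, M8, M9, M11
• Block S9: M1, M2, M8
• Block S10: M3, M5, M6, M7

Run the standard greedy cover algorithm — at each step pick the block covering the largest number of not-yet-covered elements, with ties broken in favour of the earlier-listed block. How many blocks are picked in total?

2

Greedy: pick S2 (covers 10 new) → pick S7 (covers 2 new). Total picks: 2.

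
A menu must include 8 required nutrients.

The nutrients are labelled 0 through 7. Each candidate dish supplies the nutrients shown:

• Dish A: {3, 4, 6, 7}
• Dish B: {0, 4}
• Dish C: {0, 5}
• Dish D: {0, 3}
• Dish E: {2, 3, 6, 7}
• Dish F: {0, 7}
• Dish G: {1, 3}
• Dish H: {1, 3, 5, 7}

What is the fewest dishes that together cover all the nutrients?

3

B and E and H together: B ∪ E ∪ H = {0, 1, 2, 3, 4, 5, 6, 7} — every nutrient is covered.
Only E contains 2, so E is forced; the remaining 4 nutrients need at least 2 more dishes (each remaining dish adds at most 2) — so at least 3 dishes are needed, and 3 is optimal.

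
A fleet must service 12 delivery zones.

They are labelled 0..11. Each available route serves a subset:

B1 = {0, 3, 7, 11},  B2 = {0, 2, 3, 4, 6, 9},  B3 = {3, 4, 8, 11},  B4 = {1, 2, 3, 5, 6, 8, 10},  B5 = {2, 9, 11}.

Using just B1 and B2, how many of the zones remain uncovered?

4

Union of B1, B2 = {0, 2, 3, 4, 6, 7, 9, 11}.
Not covered: 1, 5, 8, 10 — 4 zones.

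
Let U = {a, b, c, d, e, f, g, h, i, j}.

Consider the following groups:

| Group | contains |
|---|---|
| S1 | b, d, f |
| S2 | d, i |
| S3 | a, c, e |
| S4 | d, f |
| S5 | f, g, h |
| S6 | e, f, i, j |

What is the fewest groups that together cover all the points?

4

S1, S3, S5, and S6 cover everything between them: the union {a, b, c, d, e, f, g, h, i, j} is all of U.
Only S3 contains a, so S3 is forced; the remaining 7 points need at least 3 more groups (each remaining group adds at most 3) — so at least 4 groups are needed, and 4 is optimal.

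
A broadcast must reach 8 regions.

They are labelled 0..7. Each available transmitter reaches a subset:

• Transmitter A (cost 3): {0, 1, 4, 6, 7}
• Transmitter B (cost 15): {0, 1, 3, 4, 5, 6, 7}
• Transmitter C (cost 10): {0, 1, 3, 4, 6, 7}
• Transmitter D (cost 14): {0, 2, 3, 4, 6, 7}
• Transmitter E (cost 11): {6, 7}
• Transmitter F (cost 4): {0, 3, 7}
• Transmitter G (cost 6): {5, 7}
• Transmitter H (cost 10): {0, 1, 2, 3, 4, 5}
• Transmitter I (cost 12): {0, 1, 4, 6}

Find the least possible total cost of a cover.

A, H together cover every region (A ∪ H = {0, 1, 2, 3, 4, 5, 6, 7}); total cost 3 + 10 = 13.
No covering selection has total cost below 13.

13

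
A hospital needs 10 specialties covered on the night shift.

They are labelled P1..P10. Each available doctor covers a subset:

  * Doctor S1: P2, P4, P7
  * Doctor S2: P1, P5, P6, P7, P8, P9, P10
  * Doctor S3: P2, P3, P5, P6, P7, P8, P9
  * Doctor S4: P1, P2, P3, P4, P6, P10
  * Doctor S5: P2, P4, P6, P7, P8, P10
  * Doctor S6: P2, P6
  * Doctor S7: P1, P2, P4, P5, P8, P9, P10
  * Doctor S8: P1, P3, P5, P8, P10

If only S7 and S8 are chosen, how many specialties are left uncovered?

Union of S7, S8 = {P1, P2, P3, P4, P5, P8, P9, P10}.
Not covered: P6, P7 — 2 specialties.

2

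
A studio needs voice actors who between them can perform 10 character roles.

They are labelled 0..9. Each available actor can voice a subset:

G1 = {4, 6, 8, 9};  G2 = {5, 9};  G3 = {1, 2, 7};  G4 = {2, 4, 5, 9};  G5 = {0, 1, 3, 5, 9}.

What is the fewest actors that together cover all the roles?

G1 and G3 and G5 together: G1 ∪ G3 ∪ G5 = {0, 1, 2, 3, 4, 5, 6, 7, 8, 9} — every role is covered.
Only G5 contains 0, so G5 is forced; the remaining 5 roles need at least 2 more actors (each remaining actor adds at most 3) — so at least 3 actors are needed, and 3 is optimal.

3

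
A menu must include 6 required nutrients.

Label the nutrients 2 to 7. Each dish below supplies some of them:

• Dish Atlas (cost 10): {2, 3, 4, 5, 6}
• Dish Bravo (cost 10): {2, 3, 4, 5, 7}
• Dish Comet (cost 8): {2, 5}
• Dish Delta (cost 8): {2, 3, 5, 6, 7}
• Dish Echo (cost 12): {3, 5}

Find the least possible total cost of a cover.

18

Atlas, Delta together cover every nutrient (Atlas ∪ Delta = {2, 3, 4, 5, 6, 7}); total cost 10 + 8 = 18.
No covering selection has total cost below 18.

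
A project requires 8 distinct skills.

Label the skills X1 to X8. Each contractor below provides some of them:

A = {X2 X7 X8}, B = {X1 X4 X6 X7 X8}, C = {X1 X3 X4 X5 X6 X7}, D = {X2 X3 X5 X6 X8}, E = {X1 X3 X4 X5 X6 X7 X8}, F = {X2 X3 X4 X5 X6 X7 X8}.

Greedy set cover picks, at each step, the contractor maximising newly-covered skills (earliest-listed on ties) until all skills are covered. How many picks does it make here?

Greedy: pick E (covers 7 new) → pick A (covers 1 new). Total picks: 2.

2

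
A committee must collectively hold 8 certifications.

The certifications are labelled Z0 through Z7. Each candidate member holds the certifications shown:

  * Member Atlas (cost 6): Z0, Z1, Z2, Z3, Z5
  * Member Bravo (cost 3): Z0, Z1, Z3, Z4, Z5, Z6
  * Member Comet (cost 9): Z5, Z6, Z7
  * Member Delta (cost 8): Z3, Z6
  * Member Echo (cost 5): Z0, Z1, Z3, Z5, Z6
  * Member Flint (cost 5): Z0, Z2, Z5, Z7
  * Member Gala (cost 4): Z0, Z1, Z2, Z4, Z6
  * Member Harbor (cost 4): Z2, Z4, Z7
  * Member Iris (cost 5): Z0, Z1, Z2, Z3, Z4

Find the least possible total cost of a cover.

7

Bravo, Harbor together cover every certification (Bravo ∪ Harbor = {Z0, Z1, Z2, Z3, Z4, Z5, Z6, Z7}); total cost 3 + 4 = 7.
No covering selection has total cost below 7.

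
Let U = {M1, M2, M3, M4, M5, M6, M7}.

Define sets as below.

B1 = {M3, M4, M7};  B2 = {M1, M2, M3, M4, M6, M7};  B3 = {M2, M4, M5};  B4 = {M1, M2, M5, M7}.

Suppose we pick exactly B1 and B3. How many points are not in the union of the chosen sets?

Union of B1, B3 = {M2, M3, M4, M5, M7}.
Not covered: M1, M6 — 2 points.

2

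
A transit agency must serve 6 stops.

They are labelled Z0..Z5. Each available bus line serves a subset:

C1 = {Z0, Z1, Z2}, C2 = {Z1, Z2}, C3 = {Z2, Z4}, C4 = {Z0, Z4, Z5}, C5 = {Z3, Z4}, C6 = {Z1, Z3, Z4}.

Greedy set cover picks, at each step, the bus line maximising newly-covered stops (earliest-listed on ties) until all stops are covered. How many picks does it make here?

Greedy: pick C1 (covers 3 new) → pick C4 (covers 2 new) → pick C5 (covers 1 new). Total picks: 3.

3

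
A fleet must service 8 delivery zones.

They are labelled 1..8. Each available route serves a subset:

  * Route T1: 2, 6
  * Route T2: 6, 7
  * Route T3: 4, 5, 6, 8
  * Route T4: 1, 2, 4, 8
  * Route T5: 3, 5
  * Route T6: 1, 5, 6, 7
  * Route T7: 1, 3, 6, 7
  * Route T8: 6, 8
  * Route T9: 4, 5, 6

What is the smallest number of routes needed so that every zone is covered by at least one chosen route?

3

Take {T4, T6, T7}. Their union is {1, 2, 3, 4, 5, 6, 7, 8}, which is all 8 zones.
No 2 of the 9 routes cover everything (all 36 combinations miss at least one zone), so 3 is optimal.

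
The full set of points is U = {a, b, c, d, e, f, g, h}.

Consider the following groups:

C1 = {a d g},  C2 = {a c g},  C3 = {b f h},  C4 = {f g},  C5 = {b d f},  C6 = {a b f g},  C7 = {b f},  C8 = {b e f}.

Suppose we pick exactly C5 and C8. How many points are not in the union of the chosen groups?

Union of C5, C8 = {b, d, e, f}.
Not covered: a, c, g, h — 4 points.

4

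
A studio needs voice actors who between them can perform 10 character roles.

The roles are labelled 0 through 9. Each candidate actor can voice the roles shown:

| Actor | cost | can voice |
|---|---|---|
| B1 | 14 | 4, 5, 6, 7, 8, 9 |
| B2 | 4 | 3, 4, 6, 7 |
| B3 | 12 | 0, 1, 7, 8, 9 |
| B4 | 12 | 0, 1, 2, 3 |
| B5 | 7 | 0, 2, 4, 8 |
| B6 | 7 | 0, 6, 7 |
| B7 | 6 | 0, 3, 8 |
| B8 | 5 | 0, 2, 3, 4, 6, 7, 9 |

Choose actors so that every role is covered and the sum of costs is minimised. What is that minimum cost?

26

B1, B4 together cover every role (B1 ∪ B4 = {0, 1, 2, 3, 4, 5, 6, 7, 8, 9}); total cost 14 + 12 = 26.
The greedy pick B8, B3, B1 costs 31; no covering selection beats 26.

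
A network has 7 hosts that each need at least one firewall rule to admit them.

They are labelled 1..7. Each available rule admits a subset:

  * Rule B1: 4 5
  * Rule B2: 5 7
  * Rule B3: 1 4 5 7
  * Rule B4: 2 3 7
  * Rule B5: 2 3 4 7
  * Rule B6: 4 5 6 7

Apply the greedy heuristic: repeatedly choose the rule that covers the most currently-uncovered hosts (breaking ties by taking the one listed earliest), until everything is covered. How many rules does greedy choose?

Greedy: pick B3 (covers 4 new) → pick B4 (covers 2 new) → pick B6 (covers 1 new). Total picks: 3.

3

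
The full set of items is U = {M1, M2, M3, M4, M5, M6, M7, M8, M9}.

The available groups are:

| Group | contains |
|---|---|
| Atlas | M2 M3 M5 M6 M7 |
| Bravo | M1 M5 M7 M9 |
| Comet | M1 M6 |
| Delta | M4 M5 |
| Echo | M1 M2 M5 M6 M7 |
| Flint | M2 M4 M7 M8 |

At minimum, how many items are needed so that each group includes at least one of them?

3

The 3 items {M5, M6, M8} hit every group.
No choice of 2 items meets every group, so 3 is the minimum.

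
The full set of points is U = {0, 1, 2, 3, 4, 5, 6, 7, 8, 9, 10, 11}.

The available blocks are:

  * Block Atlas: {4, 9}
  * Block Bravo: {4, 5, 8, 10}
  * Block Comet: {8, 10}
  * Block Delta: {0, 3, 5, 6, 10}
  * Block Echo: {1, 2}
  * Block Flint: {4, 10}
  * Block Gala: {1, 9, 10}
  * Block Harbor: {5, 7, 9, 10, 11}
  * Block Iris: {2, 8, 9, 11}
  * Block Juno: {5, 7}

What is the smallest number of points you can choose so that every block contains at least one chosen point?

4

H = {1, 7, 9, 10} meets every block (each contains at least one member of H), and |H| = 4.
The blocks Atlas, Comet, Echo, Juno are pairwise disjoint, so any hitting set needs a separate point for each — at least 4. Hence 4 is optimal.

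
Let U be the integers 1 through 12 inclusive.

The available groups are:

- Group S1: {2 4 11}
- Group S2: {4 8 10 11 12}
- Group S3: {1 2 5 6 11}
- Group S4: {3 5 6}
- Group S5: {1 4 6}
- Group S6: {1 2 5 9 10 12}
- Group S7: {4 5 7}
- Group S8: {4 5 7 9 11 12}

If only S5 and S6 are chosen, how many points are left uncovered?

4

Union of S5, S6 = {1, 2, 4, 5, 6, 9, 10, 12}.
Not covered: 3, 7, 8, 11 — 4 points.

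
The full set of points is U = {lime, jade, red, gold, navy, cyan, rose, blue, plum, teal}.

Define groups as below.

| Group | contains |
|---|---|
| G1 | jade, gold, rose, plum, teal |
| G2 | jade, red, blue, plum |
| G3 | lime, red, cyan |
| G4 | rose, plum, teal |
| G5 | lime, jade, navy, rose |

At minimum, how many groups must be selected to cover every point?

4

Take {G1, G2, G3, G5}. Their union is {lime, jade, red, gold, navy, cyan, rose, blue, plum, teal}, which is all 10 points.
No 3 of the 5 groups cover everything (all 10 combinations miss at least one point), so 4 is optimal.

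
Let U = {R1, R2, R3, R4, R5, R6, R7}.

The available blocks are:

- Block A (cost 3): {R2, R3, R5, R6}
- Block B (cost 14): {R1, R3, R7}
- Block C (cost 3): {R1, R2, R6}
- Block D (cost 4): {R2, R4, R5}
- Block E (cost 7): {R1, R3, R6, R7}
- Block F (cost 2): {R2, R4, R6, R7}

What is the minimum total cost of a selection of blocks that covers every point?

8

A, C, F together cover every point (A ∪ C ∪ F = {R1, R2, R3, R4, R5, R6, R7}); total cost 3 + 3 + 2 = 8.
No covering selection has total cost below 8.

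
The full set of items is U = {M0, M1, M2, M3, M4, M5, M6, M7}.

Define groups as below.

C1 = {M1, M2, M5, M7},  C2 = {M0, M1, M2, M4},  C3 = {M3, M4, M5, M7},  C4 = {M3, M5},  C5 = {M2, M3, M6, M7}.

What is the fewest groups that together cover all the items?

C2, C3, and C5 cover everything between them: the union {M0, M1, M2, M3, M4, M5, M6, M7} is all of U.
Only C2 contains M0, so C2 is forced; the remaining 4 items need at least 2 more groups (each remaining group adds at most 3) — so at least 3 groups are needed, and 3 is optimal.

3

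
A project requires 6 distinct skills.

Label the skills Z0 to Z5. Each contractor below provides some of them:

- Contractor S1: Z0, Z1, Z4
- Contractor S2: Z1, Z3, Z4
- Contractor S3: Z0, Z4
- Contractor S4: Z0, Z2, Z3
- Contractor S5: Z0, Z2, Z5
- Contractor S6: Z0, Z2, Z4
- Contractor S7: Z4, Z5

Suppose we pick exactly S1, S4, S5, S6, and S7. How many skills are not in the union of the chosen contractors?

Union of S1, S4, S5, S6, S7 = {Z0, Z1, Z2, Z3, Z4, Z5} — that's every skill, so 0 are uncovered.

0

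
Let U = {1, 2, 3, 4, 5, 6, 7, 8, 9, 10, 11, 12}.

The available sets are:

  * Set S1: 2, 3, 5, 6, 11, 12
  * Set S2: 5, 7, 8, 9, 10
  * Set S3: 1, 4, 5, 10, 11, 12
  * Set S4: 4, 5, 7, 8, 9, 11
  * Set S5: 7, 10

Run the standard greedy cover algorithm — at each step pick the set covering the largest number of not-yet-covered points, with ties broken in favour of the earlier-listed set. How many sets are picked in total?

Greedy: pick S1 (covers 6 new) → pick S2 (covers 4 new) → pick S3 (covers 2 new). Total picks: 3.

3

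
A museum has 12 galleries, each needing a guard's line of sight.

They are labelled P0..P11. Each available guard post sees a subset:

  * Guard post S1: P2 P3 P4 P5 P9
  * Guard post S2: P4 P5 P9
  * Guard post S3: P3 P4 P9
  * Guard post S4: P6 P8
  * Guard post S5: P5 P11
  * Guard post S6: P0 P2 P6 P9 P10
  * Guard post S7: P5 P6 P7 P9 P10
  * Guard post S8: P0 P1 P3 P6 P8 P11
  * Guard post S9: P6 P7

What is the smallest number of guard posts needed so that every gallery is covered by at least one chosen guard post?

Take {S1, S7, S8}. Their union is {P0, P1, P2, P3, P4, P5, P6, P7, P8, P9, P10, P11}, which is all 12 galleries.
Only S8 contains P1, so S8 is forced; the remaining 6 galleries need at least 2 more guard posts (each remaining guard post adds at most 4) — so at least 3 guard posts are needed, and 3 is optimal.

3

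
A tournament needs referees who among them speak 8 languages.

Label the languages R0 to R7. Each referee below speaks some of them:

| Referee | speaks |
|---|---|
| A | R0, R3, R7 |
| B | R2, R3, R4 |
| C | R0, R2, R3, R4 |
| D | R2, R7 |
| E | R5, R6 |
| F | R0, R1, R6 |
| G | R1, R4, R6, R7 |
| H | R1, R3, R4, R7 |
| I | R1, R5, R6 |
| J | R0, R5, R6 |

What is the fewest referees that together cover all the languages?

3

Take {B, H, J}. Their union is {R0, R1, R2, R3, R4, R5, R6, R7}, which is all 8 languages.
No 2 of the 10 referees cover everything (all 45 combinations miss at least one language), so 3 is optimal.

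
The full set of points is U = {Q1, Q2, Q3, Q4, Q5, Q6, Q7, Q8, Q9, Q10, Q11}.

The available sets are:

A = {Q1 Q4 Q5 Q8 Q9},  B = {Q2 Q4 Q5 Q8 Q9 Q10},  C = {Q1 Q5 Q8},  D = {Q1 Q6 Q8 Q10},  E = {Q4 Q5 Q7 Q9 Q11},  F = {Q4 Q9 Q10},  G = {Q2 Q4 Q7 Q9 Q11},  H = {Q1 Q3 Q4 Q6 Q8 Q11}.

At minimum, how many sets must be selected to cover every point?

B, G, and H cover everything between them: the union {Q1, Q2, Q3, Q4, Q5, Q6, Q7, Q8, Q9, Q10, Q11} is all of U.
Only H contains Q3, so H is forced; the remaining 5 points need at least 2 more sets (each remaining set adds at most 4) — so at least 3 sets are needed, and 3 is optimal.

3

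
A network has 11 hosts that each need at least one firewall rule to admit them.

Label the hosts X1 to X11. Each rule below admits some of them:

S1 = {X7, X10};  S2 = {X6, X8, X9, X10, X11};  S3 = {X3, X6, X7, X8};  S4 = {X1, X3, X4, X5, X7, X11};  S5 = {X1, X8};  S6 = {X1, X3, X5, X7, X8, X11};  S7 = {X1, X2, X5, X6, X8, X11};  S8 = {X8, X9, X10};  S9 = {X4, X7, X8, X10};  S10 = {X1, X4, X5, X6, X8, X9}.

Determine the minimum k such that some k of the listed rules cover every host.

3

Take {S2, S4, S7}. Their union is {X1, X2, X3, X4, X5, X6, X7, X8, X9, X10, X11}, which is all 11 hosts.
Only S7 contains X2, so S7 is forced; the remaining 5 hosts need at least 2 more rules (each remaining rule adds at most 3) — so at least 3 rules are needed, and 3 is optimal.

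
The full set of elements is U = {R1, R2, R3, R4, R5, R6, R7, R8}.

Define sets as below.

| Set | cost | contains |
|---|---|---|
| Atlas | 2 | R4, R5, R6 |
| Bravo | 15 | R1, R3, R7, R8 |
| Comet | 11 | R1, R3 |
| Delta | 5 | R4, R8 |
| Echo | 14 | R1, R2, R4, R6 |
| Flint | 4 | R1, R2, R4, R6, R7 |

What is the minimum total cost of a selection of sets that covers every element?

21

Atlas, Bravo, Flint together cover every element (Atlas ∪ Bravo ∪ Flint = {R1, R2, R3, R4, R5, R6, R7, R8}); total cost 2 + 15 + 4 = 21.
The greedy pick Atlas, Flint, Delta, Comet costs 22; no covering selection beats 21.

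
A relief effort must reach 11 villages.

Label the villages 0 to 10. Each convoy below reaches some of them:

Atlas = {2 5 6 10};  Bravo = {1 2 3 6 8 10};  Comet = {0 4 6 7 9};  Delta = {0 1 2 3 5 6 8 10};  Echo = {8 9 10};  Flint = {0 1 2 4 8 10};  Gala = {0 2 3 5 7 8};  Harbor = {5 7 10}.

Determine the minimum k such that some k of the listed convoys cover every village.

Take {Comet, Delta}. Their union is {0, 1, 2, 3, 4, 5, 6, 7, 8, 9, 10}, which is all 11 villages.
No single convoy has all 11 villages (the largest, Delta, has 8), so 2 is optimal.

2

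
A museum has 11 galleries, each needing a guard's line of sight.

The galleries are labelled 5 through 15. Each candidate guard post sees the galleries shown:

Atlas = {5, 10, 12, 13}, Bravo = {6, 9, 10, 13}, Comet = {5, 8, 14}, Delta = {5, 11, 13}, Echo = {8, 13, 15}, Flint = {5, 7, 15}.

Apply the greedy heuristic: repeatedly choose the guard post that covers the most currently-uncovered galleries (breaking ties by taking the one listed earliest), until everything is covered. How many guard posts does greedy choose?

5

Greedy: pick Atlas (covers 4 new) → pick Bravo (covers 2 new) → pick Comet (covers 2 new) → pick Flint (covers 2 new) → pick Delta (covers 1 new). Total picks: 5.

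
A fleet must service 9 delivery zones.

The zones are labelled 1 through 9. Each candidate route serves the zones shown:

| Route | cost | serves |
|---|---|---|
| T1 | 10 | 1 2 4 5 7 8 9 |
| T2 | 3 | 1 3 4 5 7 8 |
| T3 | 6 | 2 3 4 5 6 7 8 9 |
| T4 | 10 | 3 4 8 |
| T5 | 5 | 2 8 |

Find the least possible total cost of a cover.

9

T2, T3 together cover every zone (T2 ∪ T3 = {1, 2, 3, 4, 5, 6, 7, 8, 9}); total cost 3 + 6 = 9.
No covering selection has total cost below 9.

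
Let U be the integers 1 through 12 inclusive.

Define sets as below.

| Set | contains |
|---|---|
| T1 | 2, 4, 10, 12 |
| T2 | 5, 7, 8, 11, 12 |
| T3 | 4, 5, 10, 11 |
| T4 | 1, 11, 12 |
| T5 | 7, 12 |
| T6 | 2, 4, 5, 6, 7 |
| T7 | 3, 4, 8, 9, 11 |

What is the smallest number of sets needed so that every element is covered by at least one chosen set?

4

T1 and T4 and T6 and T7 together: T1 ∪ T4 ∪ T6 ∪ T7 = {1, 2, 3, 4, 5, 6, 7, 8, 9, 10, 11, 12} — every element is covered.
No 3 of the 7 sets cover everything (all 35 combinations miss at least one element), so 4 is optimal.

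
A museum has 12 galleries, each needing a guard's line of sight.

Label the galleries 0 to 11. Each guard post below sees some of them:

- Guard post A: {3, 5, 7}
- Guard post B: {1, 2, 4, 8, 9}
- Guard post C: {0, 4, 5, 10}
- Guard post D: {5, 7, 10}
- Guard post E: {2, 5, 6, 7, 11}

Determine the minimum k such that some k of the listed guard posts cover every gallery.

4

Take {A, B, C, E}. Their union is {0, 1, 2, 3, 4, 5, 6, 7, 8, 9, 10, 11}, which is all 12 galleries.
No 3 of the 5 guard posts cover everything (all 10 combinations miss at least one gallery), so 4 is optimal.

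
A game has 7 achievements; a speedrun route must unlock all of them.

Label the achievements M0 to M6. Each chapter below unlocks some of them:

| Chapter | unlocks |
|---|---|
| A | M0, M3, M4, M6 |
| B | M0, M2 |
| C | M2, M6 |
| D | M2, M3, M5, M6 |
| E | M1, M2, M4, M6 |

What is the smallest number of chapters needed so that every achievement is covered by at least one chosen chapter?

A and D and E together: A ∪ D ∪ E = {M0, M1, M2, M3, M4, M5, M6} — every achievement is covered.
Only E contains M1, so E is forced; the remaining 3 achievements need at least 2 more chapters (each remaining chapter adds at most 2) — so at least 3 chapters are needed, and 3 is optimal.

3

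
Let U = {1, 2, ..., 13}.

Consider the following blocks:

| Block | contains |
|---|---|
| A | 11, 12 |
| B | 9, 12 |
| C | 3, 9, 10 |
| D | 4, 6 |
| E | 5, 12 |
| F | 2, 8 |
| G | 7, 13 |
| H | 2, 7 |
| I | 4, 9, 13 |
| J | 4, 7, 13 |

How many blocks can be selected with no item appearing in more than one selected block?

C, D, E, F, G are pairwise disjoint (C={3,9,10}; D={4,6}; E={5,12}; F={2,8}; G={7,13}).
Every remaining block overlaps one of these, and no 6 of the listed blocks are pairwise disjoint, so 5 is the maximum.

5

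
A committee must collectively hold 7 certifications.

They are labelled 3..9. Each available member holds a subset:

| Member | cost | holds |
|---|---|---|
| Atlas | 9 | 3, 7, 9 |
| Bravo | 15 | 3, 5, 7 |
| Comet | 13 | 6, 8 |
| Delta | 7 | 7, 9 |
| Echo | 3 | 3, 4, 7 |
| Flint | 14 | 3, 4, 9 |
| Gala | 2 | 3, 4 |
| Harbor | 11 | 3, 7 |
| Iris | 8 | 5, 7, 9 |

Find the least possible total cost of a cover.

Comet, Gala, Iris together cover every certification (Comet ∪ Gala ∪ Iris = {3, 4, 5, 6, 7, 8, 9}); total cost 13 + 2 + 8 = 23.
The greedy pick Echo, Iris, Comet costs 24; no covering selection beats 23.

23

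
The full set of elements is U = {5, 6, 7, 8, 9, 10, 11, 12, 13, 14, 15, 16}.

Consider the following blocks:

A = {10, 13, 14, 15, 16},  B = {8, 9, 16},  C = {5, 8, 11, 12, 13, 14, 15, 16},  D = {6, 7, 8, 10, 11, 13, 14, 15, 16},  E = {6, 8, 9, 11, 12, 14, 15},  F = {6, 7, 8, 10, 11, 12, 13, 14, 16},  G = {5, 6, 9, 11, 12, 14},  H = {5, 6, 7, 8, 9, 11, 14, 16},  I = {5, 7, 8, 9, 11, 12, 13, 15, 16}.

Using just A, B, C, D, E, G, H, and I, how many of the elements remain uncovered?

0

Union of A, B, C, D, E, G, H, I = {5, 6, 7, 8, 9, 10, 11, 12, 13, 14, 15, 16} — that's every element, so 0 are uncovered.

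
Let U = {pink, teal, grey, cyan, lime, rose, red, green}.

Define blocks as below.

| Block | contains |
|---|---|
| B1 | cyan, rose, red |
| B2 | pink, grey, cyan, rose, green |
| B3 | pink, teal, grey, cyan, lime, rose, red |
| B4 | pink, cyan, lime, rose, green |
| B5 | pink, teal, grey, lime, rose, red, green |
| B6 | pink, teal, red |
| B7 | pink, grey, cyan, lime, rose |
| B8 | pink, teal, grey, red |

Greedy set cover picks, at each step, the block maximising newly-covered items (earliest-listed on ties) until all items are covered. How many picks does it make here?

2

Greedy: pick B3 (covers 7 new) → pick B2 (covers 1 new). Total picks: 2.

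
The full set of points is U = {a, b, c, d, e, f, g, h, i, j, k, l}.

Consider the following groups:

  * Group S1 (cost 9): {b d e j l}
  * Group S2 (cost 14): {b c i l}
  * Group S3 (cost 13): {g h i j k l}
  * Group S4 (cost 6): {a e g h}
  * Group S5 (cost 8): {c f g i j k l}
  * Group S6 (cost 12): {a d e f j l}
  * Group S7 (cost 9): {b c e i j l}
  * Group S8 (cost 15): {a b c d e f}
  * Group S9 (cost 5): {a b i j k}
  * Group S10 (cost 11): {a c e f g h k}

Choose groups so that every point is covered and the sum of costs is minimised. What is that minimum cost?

23

S1, S4, S5 together cover every point (S1 ∪ S4 ∪ S5 = {a, b, c, d, e, f, g, h, i, j, k, l}); total cost 9 + 6 + 8 = 23.
The greedy pick S9, S4, S5, S1 costs 28; no covering selection beats 23.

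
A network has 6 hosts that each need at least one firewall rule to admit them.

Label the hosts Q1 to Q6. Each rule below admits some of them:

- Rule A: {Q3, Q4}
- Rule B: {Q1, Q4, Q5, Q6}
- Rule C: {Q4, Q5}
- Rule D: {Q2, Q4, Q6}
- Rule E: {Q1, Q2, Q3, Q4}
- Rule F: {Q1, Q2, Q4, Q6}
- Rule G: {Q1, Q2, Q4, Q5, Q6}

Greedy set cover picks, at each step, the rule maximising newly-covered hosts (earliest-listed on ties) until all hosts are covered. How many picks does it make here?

Greedy: pick G (covers 5 new) → pick A (covers 1 new). Total picks: 2.

2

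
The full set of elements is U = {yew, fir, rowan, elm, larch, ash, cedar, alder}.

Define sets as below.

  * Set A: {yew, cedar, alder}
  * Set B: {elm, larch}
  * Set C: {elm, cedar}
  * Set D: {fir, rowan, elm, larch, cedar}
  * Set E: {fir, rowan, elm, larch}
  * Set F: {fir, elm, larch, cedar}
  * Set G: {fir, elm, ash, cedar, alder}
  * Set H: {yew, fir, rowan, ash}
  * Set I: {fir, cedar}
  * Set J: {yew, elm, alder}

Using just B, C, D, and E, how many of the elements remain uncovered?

3

Union of B, C, D, E = {fir, rowan, elm, larch, cedar}.
Not covered: yew, ash, alder — 3 elements.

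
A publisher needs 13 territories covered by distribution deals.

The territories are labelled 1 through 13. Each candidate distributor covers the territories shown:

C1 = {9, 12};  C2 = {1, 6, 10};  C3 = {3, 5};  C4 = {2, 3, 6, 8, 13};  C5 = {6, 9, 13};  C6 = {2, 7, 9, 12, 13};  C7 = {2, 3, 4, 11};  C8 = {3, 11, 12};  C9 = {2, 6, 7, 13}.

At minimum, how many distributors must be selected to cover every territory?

5

C2 and C3 and C4 and C6 and C7 together: C2 ∪ C3 ∪ C4 ∪ C6 ∪ C7 = {1, 2, 3, 4, 5, 6, 7, 8, 9, 10, 11, 12, 13} — every territory is covered.
No 4 of the 9 distributors cover everything (all 126 combinations miss at least one territory), so 5 is optimal.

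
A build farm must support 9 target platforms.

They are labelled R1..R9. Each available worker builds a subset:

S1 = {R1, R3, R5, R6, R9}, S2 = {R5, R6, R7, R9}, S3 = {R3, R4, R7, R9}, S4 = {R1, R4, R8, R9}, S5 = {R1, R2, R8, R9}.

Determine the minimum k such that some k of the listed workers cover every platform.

S2 and S3 and S5 together: S2 ∪ S3 ∪ S5 = {R1, R2, R3, R4, R5, R6, R7, R8, R9} — every platform is covered.
Only S5 contains R2, so S5 is forced; the remaining 5 platforms need at least 2 more workers (each remaining worker adds at most 3) — so at least 3 workers are needed, and 3 is optimal.

3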